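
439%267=172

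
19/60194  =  19/60194 = 0.00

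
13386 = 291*46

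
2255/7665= 451/1533 = 0.29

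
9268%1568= 1428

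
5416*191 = 1034456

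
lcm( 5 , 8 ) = 40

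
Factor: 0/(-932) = 0 = 0^1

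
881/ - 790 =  - 2 + 699/790 = - 1.12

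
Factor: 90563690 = 2^1*5^1*7^1*19^1*149^1*457^1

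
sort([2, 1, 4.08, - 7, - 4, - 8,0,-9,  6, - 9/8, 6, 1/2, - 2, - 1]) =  [ - 9, - 8,-7, - 4, - 2, - 9/8, - 1 , 0,1/2,  1 , 2,4.08,6,6]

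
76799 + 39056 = 115855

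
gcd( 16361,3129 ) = 1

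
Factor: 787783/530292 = 2^(-2)*3^(-1 ) * 7^ (-1 )*59^( - 1)*107^(-1) * 787783^1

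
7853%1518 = 263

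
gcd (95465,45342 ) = 1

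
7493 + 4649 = 12142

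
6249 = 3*2083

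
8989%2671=976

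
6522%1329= 1206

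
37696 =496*76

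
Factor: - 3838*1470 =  - 5641860  =  - 2^2*3^1*5^1*7^2*19^1  *  101^1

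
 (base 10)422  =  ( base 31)dj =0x1a6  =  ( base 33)CQ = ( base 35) c2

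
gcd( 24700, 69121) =13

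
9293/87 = 9293/87   =  106.82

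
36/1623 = 12/541 =0.02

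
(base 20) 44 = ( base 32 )2k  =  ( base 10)84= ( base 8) 124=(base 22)3I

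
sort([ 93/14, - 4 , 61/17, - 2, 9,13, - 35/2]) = [ - 35/2, - 4, - 2,  61/17,93/14, 9,13 ] 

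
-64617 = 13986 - 78603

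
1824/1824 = 1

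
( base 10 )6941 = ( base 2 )1101100011101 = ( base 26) A6P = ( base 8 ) 15435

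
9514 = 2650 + 6864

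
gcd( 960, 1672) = 8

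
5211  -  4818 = 393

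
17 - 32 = - 15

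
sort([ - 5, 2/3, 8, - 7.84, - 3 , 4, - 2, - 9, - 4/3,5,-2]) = [ - 9, - 7.84,-5 , - 3,  -  2,  -  2, - 4/3,2/3, 4,5,8 ] 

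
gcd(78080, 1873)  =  1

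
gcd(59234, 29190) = 14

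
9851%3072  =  635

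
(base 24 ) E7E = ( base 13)39A4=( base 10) 8246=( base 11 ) 6217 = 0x2036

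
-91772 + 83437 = -8335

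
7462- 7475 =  - 13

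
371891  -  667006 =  - 295115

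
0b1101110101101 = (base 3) 100201102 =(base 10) 7085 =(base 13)32C0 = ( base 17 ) 178d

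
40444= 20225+20219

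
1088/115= 1088/115 = 9.46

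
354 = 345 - - 9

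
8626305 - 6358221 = 2268084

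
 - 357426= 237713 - 595139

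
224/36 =56/9 = 6.22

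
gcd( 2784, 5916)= 348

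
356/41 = 356/41 = 8.68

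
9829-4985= 4844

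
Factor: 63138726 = 2^1*3^2*7^1*23^1*21787^1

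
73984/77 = 73984/77 = 960.83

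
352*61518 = 21654336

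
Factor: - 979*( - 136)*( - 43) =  - 5725192 = -2^3*11^1*17^1*43^1 * 89^1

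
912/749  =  1 + 163/749=1.22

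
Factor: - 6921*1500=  - 2^2*3^3*5^3*769^1=- 10381500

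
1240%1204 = 36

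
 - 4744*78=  - 370032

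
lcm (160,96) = 480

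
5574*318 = 1772532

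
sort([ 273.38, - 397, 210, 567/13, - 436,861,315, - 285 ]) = [-436,-397, - 285, 567/13,210,273.38,315, 861]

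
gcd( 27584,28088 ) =8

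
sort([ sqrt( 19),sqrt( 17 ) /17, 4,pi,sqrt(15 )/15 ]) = [ sqrt(17) /17,sqrt( 15) /15 , pi, 4,sqrt( 19 )] 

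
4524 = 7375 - 2851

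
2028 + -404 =1624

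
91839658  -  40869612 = 50970046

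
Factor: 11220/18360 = 2^( -1 )*3^ (- 2)*11^1=11/18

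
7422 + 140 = 7562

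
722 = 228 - -494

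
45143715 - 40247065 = 4896650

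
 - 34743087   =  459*( -75693) 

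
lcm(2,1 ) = 2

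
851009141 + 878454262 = 1729463403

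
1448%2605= 1448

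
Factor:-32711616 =-2^6* 3^2*7^2*19^1*61^1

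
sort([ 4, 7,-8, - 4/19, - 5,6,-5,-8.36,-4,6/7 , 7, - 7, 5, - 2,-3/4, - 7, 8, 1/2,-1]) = [-8.36, - 8, - 7, - 7, - 5, - 5,  -  4, - 2,-1,-3/4,-4/19 , 1/2,  6/7, 4,  5, 6, 7, 7, 8 ]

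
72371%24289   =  23793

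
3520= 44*80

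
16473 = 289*57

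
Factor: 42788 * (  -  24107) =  - 2^2*19^1*563^1*24107^1 = -1031490316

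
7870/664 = 11 + 283/332 = 11.85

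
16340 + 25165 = 41505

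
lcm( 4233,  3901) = 198951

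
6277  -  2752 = 3525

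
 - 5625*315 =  - 1771875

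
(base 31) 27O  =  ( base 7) 6210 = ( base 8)4163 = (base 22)4a7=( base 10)2163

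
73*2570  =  187610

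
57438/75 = 19146/25=765.84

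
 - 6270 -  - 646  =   - 5624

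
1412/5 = 1412/5 = 282.40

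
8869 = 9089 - 220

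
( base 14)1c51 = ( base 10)5167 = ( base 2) 1010000101111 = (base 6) 35531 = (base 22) aej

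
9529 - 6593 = 2936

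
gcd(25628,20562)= 298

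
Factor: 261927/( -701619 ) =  - 87309/233873  =  - 3^2  *  89^1*109^1* 271^( - 1)*863^( - 1)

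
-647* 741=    - 479427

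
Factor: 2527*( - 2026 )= - 5119702=-2^1*7^1*19^2*1013^1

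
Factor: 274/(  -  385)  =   - 2^1*5^( - 1)*7^ ( - 1)*11^( - 1)*137^1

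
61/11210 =61/11210 = 0.01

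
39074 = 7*5582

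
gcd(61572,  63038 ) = 1466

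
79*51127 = 4039033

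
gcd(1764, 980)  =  196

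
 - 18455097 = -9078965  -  9376132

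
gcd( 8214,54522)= 6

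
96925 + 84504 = 181429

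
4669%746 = 193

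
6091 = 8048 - 1957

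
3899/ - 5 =-780 + 1/5 =-779.80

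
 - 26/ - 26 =1 + 0/1 = 1.00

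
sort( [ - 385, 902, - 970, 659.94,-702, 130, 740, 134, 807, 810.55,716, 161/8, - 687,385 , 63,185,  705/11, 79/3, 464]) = [-970,-702 ,-687,-385, 161/8,79/3,63,705/11, 130,134, 185  ,  385, 464, 659.94  ,  716, 740, 807, 810.55, 902 ] 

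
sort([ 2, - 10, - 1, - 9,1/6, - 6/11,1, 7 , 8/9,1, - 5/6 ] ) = [ - 10, - 9,- 1, - 5/6, - 6/11, 1/6, 8/9,1, 1,2,7] 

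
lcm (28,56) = 56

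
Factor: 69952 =2^6 * 1093^1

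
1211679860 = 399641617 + 812038243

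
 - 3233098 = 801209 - 4034307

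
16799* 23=386377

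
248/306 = 124/153  =  0.81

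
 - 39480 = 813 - 40293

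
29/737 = 29/737=0.04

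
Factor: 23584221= 3^2 *29^1*109^1*829^1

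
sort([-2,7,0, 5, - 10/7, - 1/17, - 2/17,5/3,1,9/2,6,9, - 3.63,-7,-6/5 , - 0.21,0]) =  [ - 7, - 3.63,-2,-10/7 ,-6/5, - 0.21 ,  -  2/17, - 1/17,  0,0,1,  5/3,9/2,5,6,7, 9]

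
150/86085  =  10/5739 = 0.00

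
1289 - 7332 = - 6043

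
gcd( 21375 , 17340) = 15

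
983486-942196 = 41290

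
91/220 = 91/220  =  0.41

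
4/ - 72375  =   - 4/72375 = -0.00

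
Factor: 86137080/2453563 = 2^3*3^1*5^1*7^(-1)*41^( - 1 )*73^1*83^( - 1)*103^( - 1)*9833^1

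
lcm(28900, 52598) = 2629900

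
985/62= 985/62=15.89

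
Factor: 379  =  379^1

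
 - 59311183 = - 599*99017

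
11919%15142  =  11919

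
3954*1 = 3954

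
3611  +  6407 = 10018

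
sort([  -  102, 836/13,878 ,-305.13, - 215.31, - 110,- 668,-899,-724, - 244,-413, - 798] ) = [ - 899,- 798, - 724, - 668,-413 ,-305.13,-244, - 215.31,- 110, - 102,836/13, 878 ]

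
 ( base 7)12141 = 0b110001011101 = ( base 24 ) 5bl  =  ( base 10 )3165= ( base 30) 3ff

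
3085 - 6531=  - 3446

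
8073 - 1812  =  6261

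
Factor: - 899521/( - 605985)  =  3^(-1)*5^( - 1)  *7^1 * 17^1*71^( - 1)*569^( - 1)*7559^1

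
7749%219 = 84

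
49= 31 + 18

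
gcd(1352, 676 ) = 676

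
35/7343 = 5/1049 = 0.00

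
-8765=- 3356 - 5409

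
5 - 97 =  - 92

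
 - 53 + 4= - 49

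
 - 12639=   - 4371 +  - 8268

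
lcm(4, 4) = 4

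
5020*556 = 2791120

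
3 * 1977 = 5931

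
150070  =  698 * 215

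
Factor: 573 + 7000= 7573 = 7573^1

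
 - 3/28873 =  - 3/28873 = - 0.00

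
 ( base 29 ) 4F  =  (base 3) 11212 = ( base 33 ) 3W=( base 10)131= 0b10000011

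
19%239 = 19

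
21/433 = 21/433 = 0.05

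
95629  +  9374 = 105003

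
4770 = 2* 2385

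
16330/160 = 1633/16 =102.06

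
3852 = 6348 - 2496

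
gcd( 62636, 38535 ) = 7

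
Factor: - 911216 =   -  2^4*56951^1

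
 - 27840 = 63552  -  91392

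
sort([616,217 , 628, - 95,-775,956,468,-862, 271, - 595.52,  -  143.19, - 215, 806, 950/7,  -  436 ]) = [ - 862, - 775, - 595.52, - 436, - 215, - 143.19 , - 95,950/7,217,  271 , 468,616,  628 , 806,  956]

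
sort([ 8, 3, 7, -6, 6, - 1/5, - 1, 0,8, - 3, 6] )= [ - 6, -3, - 1,-1/5, 0,  3,6, 6 , 7,8, 8 ]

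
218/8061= 218/8061 = 0.03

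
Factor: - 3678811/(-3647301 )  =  3^(-1)*7^(- 1 )*29^( - 1) * 53^(  -  1 )*113^( - 1)*3678811^1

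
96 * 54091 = 5192736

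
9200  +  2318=11518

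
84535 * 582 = 49199370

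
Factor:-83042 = - 2^1*41521^1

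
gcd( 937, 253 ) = 1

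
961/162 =961/162= 5.93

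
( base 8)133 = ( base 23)3m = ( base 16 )5B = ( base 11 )83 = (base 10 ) 91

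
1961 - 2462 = - 501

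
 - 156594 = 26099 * ( - 6 )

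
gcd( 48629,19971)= 7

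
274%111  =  52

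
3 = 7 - 4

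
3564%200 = 164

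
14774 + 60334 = 75108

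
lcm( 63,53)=3339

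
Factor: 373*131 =48863 = 131^1*373^1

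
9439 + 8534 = 17973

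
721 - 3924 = - 3203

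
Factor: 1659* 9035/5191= 14989065/5191 = 3^1*5^1*7^1*13^1*29^( - 1 )*79^1*139^1*179^( - 1 )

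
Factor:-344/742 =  - 172/371 = -2^2*7^(  -  1)*43^1*53^( - 1) 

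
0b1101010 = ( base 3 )10221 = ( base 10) 106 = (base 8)152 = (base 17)64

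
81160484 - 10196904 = 70963580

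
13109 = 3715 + 9394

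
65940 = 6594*10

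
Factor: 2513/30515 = 7/85 = 5^( - 1) * 7^1 * 17^( - 1) 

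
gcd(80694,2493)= 9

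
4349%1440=29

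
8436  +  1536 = 9972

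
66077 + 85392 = 151469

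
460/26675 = 92/5335 =0.02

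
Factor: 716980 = 2^2 * 5^1 * 11^1*3259^1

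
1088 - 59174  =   - 58086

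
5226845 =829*6305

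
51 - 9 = 42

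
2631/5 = 526  +  1/5 = 526.20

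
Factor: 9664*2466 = 2^7*  3^2*137^1*151^1 = 23831424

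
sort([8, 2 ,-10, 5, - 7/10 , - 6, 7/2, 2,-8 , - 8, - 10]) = [ - 10, - 10, - 8,  -  8, - 6, - 7/10,2, 2, 7/2, 5, 8]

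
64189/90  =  64189/90 = 713.21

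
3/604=3/604 = 0.00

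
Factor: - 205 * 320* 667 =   -  43755200 = - 2^6 * 5^2  *  23^1 * 29^1*41^1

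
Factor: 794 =2^1*397^1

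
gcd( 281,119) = 1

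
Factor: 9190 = 2^1*5^1*919^1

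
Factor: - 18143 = -18143^1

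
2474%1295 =1179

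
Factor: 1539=3^4*19^1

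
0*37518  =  0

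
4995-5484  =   - 489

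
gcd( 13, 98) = 1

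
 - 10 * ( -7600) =76000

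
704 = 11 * 64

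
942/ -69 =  - 314/23  =  - 13.65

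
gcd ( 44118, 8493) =57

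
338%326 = 12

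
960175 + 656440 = 1616615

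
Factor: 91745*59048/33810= 2^2*3^( -1) * 7^( - 2)*11^2*23^ ( - 1)*59^1*61^1*311^1=541735876/3381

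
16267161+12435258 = 28702419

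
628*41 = 25748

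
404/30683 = 404/30683=0.01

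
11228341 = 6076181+5152160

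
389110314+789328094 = 1178438408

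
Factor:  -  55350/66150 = -41/49 = -7^( - 2)*41^1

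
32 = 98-66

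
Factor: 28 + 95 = 3^1*41^1 = 123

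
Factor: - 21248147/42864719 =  - 17^2*73523^1*42864719^( - 1 )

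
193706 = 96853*2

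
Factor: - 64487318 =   -  2^1*7^1 *4606237^1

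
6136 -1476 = 4660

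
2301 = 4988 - 2687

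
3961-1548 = 2413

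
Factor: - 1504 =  - 2^5*47^1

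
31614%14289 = 3036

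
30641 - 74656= - 44015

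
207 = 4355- 4148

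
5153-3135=2018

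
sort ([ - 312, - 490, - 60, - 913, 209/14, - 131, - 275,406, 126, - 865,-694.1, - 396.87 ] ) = [ - 913, - 865,  -  694.1,  -  490,  -  396.87 , - 312, - 275 , - 131, - 60,209/14,126, 406] 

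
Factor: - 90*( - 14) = 1260  =  2^2*3^2*5^1*7^1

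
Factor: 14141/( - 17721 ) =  - 3^ ( - 2)*11^(-1)*79^1 = -79/99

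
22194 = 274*81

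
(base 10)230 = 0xe6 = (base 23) A0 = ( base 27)8e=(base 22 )AA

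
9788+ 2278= 12066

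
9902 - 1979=7923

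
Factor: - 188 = -2^2* 47^1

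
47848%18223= 11402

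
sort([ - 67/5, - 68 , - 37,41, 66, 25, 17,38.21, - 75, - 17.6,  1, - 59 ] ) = [-75 , - 68,-59,-37, -17.6, - 67/5,1, 17,25, 38.21, 41, 66]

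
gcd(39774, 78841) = 7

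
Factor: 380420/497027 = 2^2*5^1 * 23^1*601^( - 1) = 460/601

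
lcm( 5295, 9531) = 47655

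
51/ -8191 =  - 1 + 8140/8191= - 0.01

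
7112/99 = 71 + 83/99=71.84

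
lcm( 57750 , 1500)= 115500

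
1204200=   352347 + 851853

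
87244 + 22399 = 109643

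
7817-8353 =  - 536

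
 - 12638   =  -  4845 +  - 7793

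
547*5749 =3144703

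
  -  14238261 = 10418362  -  24656623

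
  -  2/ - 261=2/261= 0.01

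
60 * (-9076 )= - 544560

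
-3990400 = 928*( - 4300)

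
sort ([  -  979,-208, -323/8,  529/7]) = [ - 979, - 208,-323/8, 529/7]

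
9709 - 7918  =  1791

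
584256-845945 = -261689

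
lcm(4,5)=20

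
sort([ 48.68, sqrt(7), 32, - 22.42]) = [-22.42,  sqrt( 7),32,48.68] 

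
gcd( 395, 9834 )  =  1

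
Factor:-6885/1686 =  - 2^( - 1)*3^3*5^1*17^1*281^(-1)=- 2295/562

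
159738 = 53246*3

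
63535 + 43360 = 106895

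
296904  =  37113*8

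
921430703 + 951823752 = 1873254455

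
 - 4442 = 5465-9907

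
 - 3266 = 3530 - 6796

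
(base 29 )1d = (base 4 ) 222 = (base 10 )42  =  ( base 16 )2a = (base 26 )1g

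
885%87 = 15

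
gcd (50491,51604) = 7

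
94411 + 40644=135055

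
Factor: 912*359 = 2^4*3^1*19^1*359^1=327408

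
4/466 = 2/233 = 0.01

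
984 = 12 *82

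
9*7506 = 67554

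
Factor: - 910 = - 2^1*5^1 * 7^1*13^1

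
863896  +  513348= 1377244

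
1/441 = 1/441 = 0.00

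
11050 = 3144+7906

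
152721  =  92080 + 60641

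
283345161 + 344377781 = 627722942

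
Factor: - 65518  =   - 2^1*17^1*41^1 * 47^1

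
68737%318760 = 68737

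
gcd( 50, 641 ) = 1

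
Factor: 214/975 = 2^1*3^(-1 )*5^(-2 ) * 13^ ( - 1)*107^1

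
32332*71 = 2295572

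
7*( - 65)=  - 455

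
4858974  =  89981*54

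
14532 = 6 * 2422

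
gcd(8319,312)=3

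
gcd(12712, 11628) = 4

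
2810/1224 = 1405/612= 2.30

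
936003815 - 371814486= 564189329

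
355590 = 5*71118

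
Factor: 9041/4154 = 2^(-1 )*31^( - 1 ) * 67^( - 1)*9041^1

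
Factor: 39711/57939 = 61/89 = 61^1*89^(-1) 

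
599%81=32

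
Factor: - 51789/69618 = - 61/82 = -2^( - 1)*41^ (  -  1) * 61^1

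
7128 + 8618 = 15746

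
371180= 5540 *67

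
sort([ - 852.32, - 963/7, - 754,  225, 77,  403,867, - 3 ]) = [ - 852.32, - 754, - 963/7, - 3, 77,  225,403, 867] 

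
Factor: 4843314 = 2^1*3^4*7^1*4271^1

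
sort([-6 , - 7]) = [ - 7,-6 ] 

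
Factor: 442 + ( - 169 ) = 3^1*7^1*13^1 = 273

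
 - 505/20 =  - 26 + 3/4  =  - 25.25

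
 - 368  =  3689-4057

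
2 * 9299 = 18598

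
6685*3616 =24172960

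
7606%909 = 334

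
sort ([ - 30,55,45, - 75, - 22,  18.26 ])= [ -75, - 30, - 22,18.26,45,  55] 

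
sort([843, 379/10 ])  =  [ 379/10, 843]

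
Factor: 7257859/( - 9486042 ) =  - 2^( -1 )*3^( - 1)*7^1*29^1*35753^1*1581007^( - 1 )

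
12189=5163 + 7026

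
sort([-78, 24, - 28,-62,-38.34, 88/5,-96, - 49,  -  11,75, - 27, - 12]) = [ - 96, - 78,-62,-49,-38.34, - 28, - 27, - 12, - 11, 88/5  ,  24, 75]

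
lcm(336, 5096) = 30576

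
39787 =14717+25070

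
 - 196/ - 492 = 49/123 = 0.40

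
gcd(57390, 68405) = 5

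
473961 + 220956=694917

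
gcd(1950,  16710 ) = 30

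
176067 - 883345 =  - 707278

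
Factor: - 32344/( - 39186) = 2^2 * 3^( - 2 )*7^( - 1)*13^1 = 52/63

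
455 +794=1249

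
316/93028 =79/23257=0.00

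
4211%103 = 91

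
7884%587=253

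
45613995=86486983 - 40872988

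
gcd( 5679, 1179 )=9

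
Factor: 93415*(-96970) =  - 9058452550 = - 2^1*5^2*7^1*17^1*157^1*9697^1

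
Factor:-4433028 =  - 2^2*3^1*369419^1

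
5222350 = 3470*1505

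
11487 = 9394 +2093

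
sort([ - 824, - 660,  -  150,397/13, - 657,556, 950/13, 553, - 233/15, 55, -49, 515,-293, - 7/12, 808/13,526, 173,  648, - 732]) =[ - 824,  -  732,  -  660, - 657, - 293,  -  150,-49,  -  233/15,- 7/12, 397/13, 55,808/13, 950/13, 173, 515, 526,  553,556, 648] 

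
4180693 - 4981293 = - 800600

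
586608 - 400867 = 185741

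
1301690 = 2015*646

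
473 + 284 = 757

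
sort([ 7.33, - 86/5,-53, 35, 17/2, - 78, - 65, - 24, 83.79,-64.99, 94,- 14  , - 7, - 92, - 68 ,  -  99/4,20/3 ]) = [ - 92,  -  78, - 68,-65,-64.99,-53, -99/4, - 24, -86/5, - 14, - 7, 20/3, 7.33,  17/2, 35, 83.79, 94]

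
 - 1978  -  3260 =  - 5238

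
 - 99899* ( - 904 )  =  90308696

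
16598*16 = 265568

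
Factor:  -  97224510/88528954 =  - 3^1*5^1*79^1*41023^1*44264477^( - 1) = - 48612255/44264477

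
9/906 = 3/302 = 0.01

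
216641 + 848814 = 1065455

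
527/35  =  15 + 2/35 = 15.06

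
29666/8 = 14833/4  =  3708.25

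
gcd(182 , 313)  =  1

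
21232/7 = 3033 + 1/7  =  3033.14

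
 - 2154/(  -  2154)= 1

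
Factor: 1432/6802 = 4/19 = 2^2*19^(-1 ) 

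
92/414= 2/9=0.22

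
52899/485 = 109 + 34/485 = 109.07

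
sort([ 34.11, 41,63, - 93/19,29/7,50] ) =[ - 93/19, 29/7, 34.11,41, 50, 63 ]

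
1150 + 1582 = 2732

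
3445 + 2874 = 6319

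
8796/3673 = 2 + 1450/3673 = 2.39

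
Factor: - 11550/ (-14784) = 2^( - 5 )*5^2 =25/32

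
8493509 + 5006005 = 13499514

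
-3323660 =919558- 4243218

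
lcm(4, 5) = 20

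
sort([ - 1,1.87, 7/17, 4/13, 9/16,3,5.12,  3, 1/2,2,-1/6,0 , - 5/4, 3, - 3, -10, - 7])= [  -  10, - 7, - 3, - 5/4, - 1, - 1/6,  0, 4/13, 7/17, 1/2, 9/16, 1.87,2, 3,3, 3, 5.12] 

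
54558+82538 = 137096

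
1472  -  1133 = 339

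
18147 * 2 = 36294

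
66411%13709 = 11575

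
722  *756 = 545832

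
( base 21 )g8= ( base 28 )C8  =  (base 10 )344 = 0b101011000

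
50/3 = 50/3  =  16.67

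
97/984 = 97/984 = 0.10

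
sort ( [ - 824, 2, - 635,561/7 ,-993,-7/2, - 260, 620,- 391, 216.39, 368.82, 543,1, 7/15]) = [ - 993, - 824, - 635, - 391 , - 260,-7/2,7/15, 1, 2, 561/7, 216.39, 368.82,543, 620]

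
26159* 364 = 9521876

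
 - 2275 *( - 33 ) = 75075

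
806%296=214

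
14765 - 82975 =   -  68210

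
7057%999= 64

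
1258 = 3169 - 1911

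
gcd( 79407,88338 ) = 3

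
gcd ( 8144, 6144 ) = 16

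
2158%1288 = 870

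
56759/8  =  56759/8  =  7094.88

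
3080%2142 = 938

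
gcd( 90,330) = 30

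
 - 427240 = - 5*85448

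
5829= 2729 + 3100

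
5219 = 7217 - 1998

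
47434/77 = 47434/77= 616.03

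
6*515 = 3090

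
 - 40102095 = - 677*59235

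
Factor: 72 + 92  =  164 =2^2*41^1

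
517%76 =61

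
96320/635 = 151+87/127 = 151.69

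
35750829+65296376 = 101047205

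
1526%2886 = 1526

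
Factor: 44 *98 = 2^3*7^2*11^1 = 4312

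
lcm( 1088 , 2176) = 2176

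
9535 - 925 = 8610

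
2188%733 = 722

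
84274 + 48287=132561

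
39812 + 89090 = 128902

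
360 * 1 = 360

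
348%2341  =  348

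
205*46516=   9535780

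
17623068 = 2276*7743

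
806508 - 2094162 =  - 1287654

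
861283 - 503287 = 357996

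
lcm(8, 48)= 48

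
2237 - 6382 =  - 4145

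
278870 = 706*395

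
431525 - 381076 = 50449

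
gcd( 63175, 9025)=9025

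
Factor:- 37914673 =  - 1669^1*22717^1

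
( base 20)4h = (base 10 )97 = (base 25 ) 3M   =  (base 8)141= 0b1100001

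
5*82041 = 410205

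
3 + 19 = 22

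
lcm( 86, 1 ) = 86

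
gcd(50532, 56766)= 6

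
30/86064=5/14344 = 0.00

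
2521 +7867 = 10388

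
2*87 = 174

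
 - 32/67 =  - 32/67 = - 0.48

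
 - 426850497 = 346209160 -773059657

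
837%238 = 123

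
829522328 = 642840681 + 186681647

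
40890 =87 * 470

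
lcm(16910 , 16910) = 16910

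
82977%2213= 1096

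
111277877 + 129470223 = 240748100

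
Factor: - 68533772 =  - 2^2*127^1*134909^1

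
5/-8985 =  - 1 + 1796/1797 = - 0.00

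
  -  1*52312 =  - 52312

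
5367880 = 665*8072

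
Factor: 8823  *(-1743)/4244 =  - 2^(-2) * 3^2*7^1*17^1 * 83^1*173^1*1061^(-1)  =  -15378489/4244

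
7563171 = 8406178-843007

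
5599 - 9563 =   -  3964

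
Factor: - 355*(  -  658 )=2^1 * 5^1*7^1*47^1 * 71^1=233590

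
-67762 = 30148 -97910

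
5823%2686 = 451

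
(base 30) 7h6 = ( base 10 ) 6816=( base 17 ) 169g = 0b1101010100000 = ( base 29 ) 831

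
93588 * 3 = 280764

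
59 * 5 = 295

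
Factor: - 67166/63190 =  - 5^( - 1 )* 11^1*43^1 * 89^( - 1) = - 473/445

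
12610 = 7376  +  5234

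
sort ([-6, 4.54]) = [-6,  4.54]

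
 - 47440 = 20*(- 2372 )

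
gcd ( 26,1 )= 1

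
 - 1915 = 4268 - 6183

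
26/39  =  2/3= 0.67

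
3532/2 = 1766 = 1766.00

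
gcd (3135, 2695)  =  55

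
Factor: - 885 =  - 3^1*5^1*59^1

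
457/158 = 2 + 141/158 = 2.89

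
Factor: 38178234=2^1*3^2*1231^1*1723^1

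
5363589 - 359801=5003788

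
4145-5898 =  - 1753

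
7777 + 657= 8434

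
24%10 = 4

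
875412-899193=-23781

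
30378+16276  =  46654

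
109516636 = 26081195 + 83435441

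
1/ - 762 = - 1 + 761/762= - 0.00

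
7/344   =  7/344 = 0.02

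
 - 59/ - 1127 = 59/1127 = 0.05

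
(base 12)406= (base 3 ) 210120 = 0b1001000110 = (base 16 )246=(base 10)582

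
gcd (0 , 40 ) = 40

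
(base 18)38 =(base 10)62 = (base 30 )22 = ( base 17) 3b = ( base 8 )76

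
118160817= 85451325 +32709492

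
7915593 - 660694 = 7254899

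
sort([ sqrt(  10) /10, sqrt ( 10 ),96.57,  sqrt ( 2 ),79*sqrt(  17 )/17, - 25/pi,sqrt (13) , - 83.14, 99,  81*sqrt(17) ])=[ - 83.14, - 25/pi,sqrt(10 ) /10, sqrt( 2), sqrt( 10 ),sqrt( 13), 79*sqrt(17 ) /17,96.57, 99,81 * sqrt(17) ] 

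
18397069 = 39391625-20994556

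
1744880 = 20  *87244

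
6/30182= 3/15091 = 0.00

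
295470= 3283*90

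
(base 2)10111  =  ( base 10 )23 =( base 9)25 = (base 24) n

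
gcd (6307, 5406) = 901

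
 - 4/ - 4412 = 1/1103 = 0.00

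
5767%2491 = 785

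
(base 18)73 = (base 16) 81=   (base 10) 129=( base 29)4d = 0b10000001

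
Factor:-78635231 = -113^1*569^1*1223^1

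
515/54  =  515/54 = 9.54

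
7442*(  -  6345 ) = -47219490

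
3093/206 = 3093/206 = 15.01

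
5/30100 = 1/6020= 0.00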